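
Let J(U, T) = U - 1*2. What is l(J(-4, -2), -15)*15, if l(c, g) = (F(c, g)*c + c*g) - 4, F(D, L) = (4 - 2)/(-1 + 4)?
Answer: 1230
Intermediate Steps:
F(D, L) = ⅔ (F(D, L) = 2/3 = 2*(⅓) = ⅔)
J(U, T) = -2 + U (J(U, T) = U - 2 = -2 + U)
l(c, g) = -4 + 2*c/3 + c*g (l(c, g) = (2*c/3 + c*g) - 4 = -4 + 2*c/3 + c*g)
l(J(-4, -2), -15)*15 = (-4 + 2*(-2 - 4)/3 + (-2 - 4)*(-15))*15 = (-4 + (⅔)*(-6) - 6*(-15))*15 = (-4 - 4 + 90)*15 = 82*15 = 1230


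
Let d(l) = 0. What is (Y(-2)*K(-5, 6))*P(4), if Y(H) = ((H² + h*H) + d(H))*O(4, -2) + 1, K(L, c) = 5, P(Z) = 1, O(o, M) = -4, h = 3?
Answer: 45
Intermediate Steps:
Y(H) = 1 - 12*H - 4*H² (Y(H) = ((H² + 3*H) + 0)*(-4) + 1 = (H² + 3*H)*(-4) + 1 = (-12*H - 4*H²) + 1 = 1 - 12*H - 4*H²)
(Y(-2)*K(-5, 6))*P(4) = ((1 - 12*(-2) - 4*(-2)²)*5)*1 = ((1 + 24 - 4*4)*5)*1 = ((1 + 24 - 16)*5)*1 = (9*5)*1 = 45*1 = 45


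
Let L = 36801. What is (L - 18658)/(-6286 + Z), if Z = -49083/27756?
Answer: -167859036/58174433 ≈ -2.8854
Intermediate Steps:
Z = -16361/9252 (Z = -49083*1/27756 = -16361/9252 ≈ -1.7684)
(L - 18658)/(-6286 + Z) = (36801 - 18658)/(-6286 - 16361/9252) = 18143/(-58174433/9252) = 18143*(-9252/58174433) = -167859036/58174433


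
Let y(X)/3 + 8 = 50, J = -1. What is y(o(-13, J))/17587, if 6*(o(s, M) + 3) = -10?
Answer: 126/17587 ≈ 0.0071644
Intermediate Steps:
o(s, M) = -14/3 (o(s, M) = -3 + (⅙)*(-10) = -3 - 5/3 = -14/3)
y(X) = 126 (y(X) = -24 + 3*50 = -24 + 150 = 126)
y(o(-13, J))/17587 = 126/17587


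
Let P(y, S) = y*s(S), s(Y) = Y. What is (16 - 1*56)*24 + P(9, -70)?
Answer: -1590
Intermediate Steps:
P(y, S) = S*y (P(y, S) = y*S = S*y)
(16 - 1*56)*24 + P(9, -70) = (16 - 1*56)*24 - 70*9 = (16 - 56)*24 - 630 = -40*24 - 630 = -960 - 630 = -1590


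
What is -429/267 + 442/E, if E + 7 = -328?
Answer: -87243/29815 ≈ -2.9261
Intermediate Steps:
E = -335 (E = -7 - 328 = -335)
-429/267 + 442/E = -429/267 + 442/(-335) = -429*1/267 + 442*(-1/335) = -143/89 - 442/335 = -87243/29815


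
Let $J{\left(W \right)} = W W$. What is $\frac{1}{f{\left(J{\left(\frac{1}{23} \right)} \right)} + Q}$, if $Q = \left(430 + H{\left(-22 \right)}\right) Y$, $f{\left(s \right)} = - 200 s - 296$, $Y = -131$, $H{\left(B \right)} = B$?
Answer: $- \frac{529}{28430776} \approx -1.8607 \cdot 10^{-5}$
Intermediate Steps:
$J{\left(W \right)} = W^{2}$
$f{\left(s \right)} = -296 - 200 s$
$Q = -53448$ ($Q = \left(430 - 22\right) \left(-131\right) = 408 \left(-131\right) = -53448$)
$\frac{1}{f{\left(J{\left(\frac{1}{23} \right)} \right)} + Q} = \frac{1}{\left(-296 - 200 \left(\frac{1}{23}\right)^{2}\right) - 53448} = \frac{1}{\left(-296 - \frac{200}{529}\right) - 53448} = \frac{1}{- \frac{156784}{529} - 53448} = \frac{1}{- \frac{28430776}{529}} = - \frac{529}{28430776}$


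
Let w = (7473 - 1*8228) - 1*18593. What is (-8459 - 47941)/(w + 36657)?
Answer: -56400/17309 ≈ -3.2584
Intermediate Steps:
w = -19348 (w = (7473 - 8228) - 18593 = -755 - 18593 = -19348)
(-8459 - 47941)/(w + 36657) = (-8459 - 47941)/(-19348 + 36657) = -56400/17309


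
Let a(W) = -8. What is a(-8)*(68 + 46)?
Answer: -912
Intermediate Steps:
a(-8)*(68 + 46) = -8*(68 + 46) = -8*114 = -912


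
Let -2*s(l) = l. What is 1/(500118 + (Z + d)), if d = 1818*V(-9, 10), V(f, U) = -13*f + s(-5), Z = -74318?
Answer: 1/643051 ≈ 1.5551e-6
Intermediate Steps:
s(l) = -l/2
V(f, U) = 5/2 - 13*f (V(f, U) = -13*f - ½*(-5) = -13*f + 5/2 = 5/2 - 13*f)
d = 217251 (d = 1818*(5/2 - 13*(-9)) = 1818*(5/2 + 117) = 1818*(239/2) = 217251)
1/(500118 + (Z + d)) = 1/(500118 + (-74318 + 217251)) = 1/(500118 + 142933) = 1/643051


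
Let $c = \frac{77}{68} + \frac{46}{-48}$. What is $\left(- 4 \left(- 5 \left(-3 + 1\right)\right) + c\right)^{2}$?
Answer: $\frac{264030001}{166464} \approx 1586.1$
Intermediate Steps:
$c = \frac{71}{408}$ ($c = 77 \cdot \frac{1}{68} + 46 \left(- \frac{1}{48}\right) = \frac{77}{68} - \frac{23}{24} = \frac{71}{408} \approx 0.17402$)
$\left(- 4 \left(- 5 \left(-3 + 1\right)\right) + c\right)^{2} = \left(- 4 \left(- 5 \left(-3 + 1\right)\right) + \frac{71}{408}\right)^{2} = \left(- 4 \left(\left(-5\right) \left(-2\right)\right) + \frac{71}{408}\right)^{2} = \left(\left(-4\right) 10 + \frac{71}{408}\right)^{2} = \left(-40 + \frac{71}{408}\right)^{2} = \left(- \frac{16249}{408}\right)^{2} = \frac{264030001}{166464}$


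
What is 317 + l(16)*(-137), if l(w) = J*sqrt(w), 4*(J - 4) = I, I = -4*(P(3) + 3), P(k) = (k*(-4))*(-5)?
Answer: 32649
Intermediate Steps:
P(k) = 20*k (P(k) = -4*k*(-5) = 20*k)
I = -252 (I = -4*(20*3 + 3) = -4*(60 + 3) = -4*63 = -252)
J = -59 (J = 4 + (1/4)*(-252) = 4 - 63 = -59)
l(w) = -59*sqrt(w)
317 + l(16)*(-137) = 317 - 59*sqrt(16)*(-137) = 317 - 59*4*(-137) = 317 - 236*(-137) = 317 + 32332 = 32649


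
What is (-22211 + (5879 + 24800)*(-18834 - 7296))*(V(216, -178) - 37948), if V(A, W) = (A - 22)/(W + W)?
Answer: 5415116104502521/178 ≈ 3.0422e+13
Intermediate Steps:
V(A, W) = (-22 + A)/(2*W) (V(A, W) = (-22 + A)/((2*W)) = (-22 + A)*(1/(2*W)) = (-22 + A)/(2*W))
(-22211 + (5879 + 24800)*(-18834 - 7296))*(V(216, -178) - 37948) = (-22211 + (5879 + 24800)*(-18834 - 7296))*((½)*(-22 + 216)/(-178) - 37948) = (-22211 + 30679*(-26130))*((½)*(-1/178)*194 - 37948) = (-22211 - 801642270)*(-97/178 - 37948) = -801664481*(-6754841/178) = 5415116104502521/178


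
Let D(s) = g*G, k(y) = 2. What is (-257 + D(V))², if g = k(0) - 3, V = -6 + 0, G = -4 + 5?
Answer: 66564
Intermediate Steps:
G = 1
V = -6
g = -1 (g = 2 - 3 = -1)
D(s) = -1 (D(s) = -1*1 = -1)
(-257 + D(V))² = (-257 - 1)² = (-258)² = 66564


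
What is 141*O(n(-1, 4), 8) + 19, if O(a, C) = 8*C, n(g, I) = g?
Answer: 9043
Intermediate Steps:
141*O(n(-1, 4), 8) + 19 = 141*(8*8) + 19 = 141*64 + 19 = 9024 + 19 = 9043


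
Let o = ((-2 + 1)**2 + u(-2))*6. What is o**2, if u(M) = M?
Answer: 36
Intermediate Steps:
o = -6 (o = ((-2 + 1)**2 - 2)*6 = ((-1)**2 - 2)*6 = (1 - 2)*6 = -1*6 = -6)
o**2 = (-6)**2 = 36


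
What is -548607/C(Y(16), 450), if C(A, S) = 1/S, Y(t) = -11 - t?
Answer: -246873150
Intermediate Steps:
-548607/C(Y(16), 450) = -548607/(1/450) = -548607/1/450 = -548607*450 = -246873150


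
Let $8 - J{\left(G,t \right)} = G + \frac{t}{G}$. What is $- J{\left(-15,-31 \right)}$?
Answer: $- \frac{314}{15} \approx -20.933$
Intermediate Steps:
$J{\left(G,t \right)} = 8 - G - \frac{t}{G}$ ($J{\left(G,t \right)} = 8 - \left(G + \frac{t}{G}\right) = 8 - G - \frac{t}{G}$)
$- J{\left(-15,-31 \right)} = - (8 - -15 - - \frac{31}{-15}) = - (8 + 15 - \left(-31\right) \left(- \frac{1}{15}\right)) = - (8 + 15 - \frac{31}{15}) = \left(-1\right) \frac{314}{15} = - \frac{314}{15}$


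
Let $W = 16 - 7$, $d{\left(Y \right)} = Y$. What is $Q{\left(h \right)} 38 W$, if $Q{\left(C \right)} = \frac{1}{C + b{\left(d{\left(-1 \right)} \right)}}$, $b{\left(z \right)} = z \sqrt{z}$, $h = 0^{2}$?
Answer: $342 i \approx 342.0 i$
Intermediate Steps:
$W = 9$
$h = 0$
$b{\left(z \right)} = z^{\frac{3}{2}}$
$Q{\left(C \right)} = \frac{1}{C - i}$ ($Q{\left(C \right)} = \frac{1}{C + \left(-1\right)^{\frac{3}{2}}} = \frac{1}{C - i}$)
$Q{\left(h \right)} 38 W = \frac{1}{0 - i} 38 \cdot 9 = \frac{1}{\left(-1\right) i} 38 \cdot 9 = i 38 \cdot 9 = 38 i 9 = 342 i$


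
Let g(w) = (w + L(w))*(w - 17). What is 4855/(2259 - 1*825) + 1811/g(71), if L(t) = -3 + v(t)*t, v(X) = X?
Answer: 111835292/32968377 ≈ 3.3922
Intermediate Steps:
L(t) = -3 + t² (L(t) = -3 + t*t = -3 + t²)
g(w) = (-17 + w)*(-3 + w + w²) (g(w) = (w + (-3 + w²))*(w - 17) = (-3 + w + w²)*(-17 + w) = (-17 + w)*(-3 + w + w²))
4855/(2259 - 1*825) + 1811/g(71) = 4855/(2259 - 1*825) + 1811/(51 + 71³ - 20*71 - 16*71²) = 4855/(2259 - 825) + 1811/(51 + 357911 - 1420 - 16*5041) = 4855/1434 + 1811/(51 + 357911 - 1420 - 80656) = 4855*(1/1434) + 1811/275886 = 4855/1434 + 1811*(1/275886) = 4855/1434 + 1811/275886 = 111835292/32968377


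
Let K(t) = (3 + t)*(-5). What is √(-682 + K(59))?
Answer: 4*I*√62 ≈ 31.496*I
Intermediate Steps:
K(t) = -15 - 5*t
√(-682 + K(59)) = √(-682 + (-15 - 5*59)) = √(-682 + (-15 - 295)) = √(-682 - 310) = √(-992) = 4*I*√62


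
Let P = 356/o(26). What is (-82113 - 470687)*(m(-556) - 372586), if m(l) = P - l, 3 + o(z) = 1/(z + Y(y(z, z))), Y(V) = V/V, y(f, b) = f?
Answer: 205724602920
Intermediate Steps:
Y(V) = 1
o(z) = -3 + 1/(1 + z) (o(z) = -3 + 1/(z + 1) = -3 + 1/(1 + z))
P = -2403/20 (P = 356/(((-2 - 3*26)/(1 + 26))) = 356/(((-2 - 78)/27)) = 356/(((1/27)*(-80))) = 356/(-80/27) = 356*(-27/80) = -2403/20 ≈ -120.15)
m(l) = -2403/20 - l
(-82113 - 470687)*(m(-556) - 372586) = (-82113 - 470687)*((-2403/20 - 1*(-556)) - 372586) = -552800*((-2403/20 + 556) - 372586) = -552800*(8717/20 - 372586) = -552800*(-7443003/20) = 205724602920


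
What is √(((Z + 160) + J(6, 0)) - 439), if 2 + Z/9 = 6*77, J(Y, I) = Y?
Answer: √3867 ≈ 62.185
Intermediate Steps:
Z = 4140 (Z = -18 + 9*(6*77) = -18 + 9*462 = -18 + 4158 = 4140)
√(((Z + 160) + J(6, 0)) - 439) = √(((4140 + 160) + 6) - 439) = √((4300 + 6) - 439) = √(4306 - 439) = √3867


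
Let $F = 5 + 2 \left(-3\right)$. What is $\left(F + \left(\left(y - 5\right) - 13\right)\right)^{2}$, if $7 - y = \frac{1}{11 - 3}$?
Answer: $\frac{9409}{64} \approx 147.02$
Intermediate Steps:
$y = \frac{55}{8}$ ($y = 7 - \frac{1}{11 - 3} = 7 - \frac{1}{8} = \frac{55}{8} \approx 6.875$)
$F = -1$ ($F = 5 - 6 = -1$)
$\left(F + \left(\left(y - 5\right) - 13\right)\right)^{2} = \left(-1 + \left(\left(\frac{55}{8} - 5\right) - 13\right)\right)^{2} = \left(-1 + \left(\frac{15}{8} - 13\right)\right)^{2} = \left(-1 - \frac{89}{8}\right)^{2} = \left(- \frac{97}{8}\right)^{2} = \frac{9409}{64}$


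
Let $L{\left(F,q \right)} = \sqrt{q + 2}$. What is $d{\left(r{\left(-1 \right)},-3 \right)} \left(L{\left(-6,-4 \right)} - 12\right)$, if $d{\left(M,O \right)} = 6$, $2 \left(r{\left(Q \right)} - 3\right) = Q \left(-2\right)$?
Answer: $-72 + 6 i \sqrt{2} \approx -72.0 + 8.4853 i$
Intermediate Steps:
$r{\left(Q \right)} = 3 - Q$ ($r{\left(Q \right)} = 3 + \frac{Q \left(-2\right)}{2} = 3 + \frac{\left(-2\right) Q}{2} = 3 - Q$)
$L{\left(F,q \right)} = \sqrt{2 + q}$
$d{\left(r{\left(-1 \right)},-3 \right)} \left(L{\left(-6,-4 \right)} - 12\right) = 6 \left(\sqrt{2 - 4} - 12\right) = 6 \left(\sqrt{-2} - 12\right) = 6 \left(i \sqrt{2} - 12\right) = 6 \left(-12 + i \sqrt{2}\right) = -72 + 6 i \sqrt{2}$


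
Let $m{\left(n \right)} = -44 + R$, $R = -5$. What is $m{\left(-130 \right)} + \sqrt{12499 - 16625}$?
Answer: $-49 + i \sqrt{4126} \approx -49.0 + 64.234 i$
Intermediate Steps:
$m{\left(n \right)} = -49$ ($m{\left(n \right)} = -44 - 5 = -49$)
$m{\left(-130 \right)} + \sqrt{12499 - 16625} = -49 + \sqrt{12499 - 16625} = -49 + \sqrt{-4126} = -49 + i \sqrt{4126}$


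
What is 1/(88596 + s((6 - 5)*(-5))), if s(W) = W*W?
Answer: 1/88621 ≈ 1.1284e-5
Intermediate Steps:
s(W) = W²
1/(88596 + s((6 - 5)*(-5))) = 1/(88596 + ((6 - 5)*(-5))²) = 1/(88596 + (1*(-5))²) = 1/(88596 + (-5)²) = 1/(88596 + 25) = 1/88621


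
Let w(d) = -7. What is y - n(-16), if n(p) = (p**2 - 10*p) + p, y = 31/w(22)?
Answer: -2831/7 ≈ -404.43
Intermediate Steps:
y = -31/7 (y = 31/(-7) = 31*(-1/7) = -31/7 ≈ -4.4286)
n(p) = p**2 - 9*p
y - n(-16) = -31/7 - (-16)*(-9 - 16) = -31/7 - (-16)*(-25) = -31/7 - 1*400 = -31/7 - 400 = -2831/7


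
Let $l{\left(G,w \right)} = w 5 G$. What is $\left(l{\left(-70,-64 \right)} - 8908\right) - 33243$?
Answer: $-19751$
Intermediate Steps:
$l{\left(G,w \right)} = 5 G w$ ($l{\left(G,w \right)} = 5 w G = 5 G w$)
$\left(l{\left(-70,-64 \right)} - 8908\right) - 33243 = \left(5 \left(-70\right) \left(-64\right) - 8908\right) - 33243 = \left(22400 - 8908\right) - 33243 = 13492 - 33243 = -19751$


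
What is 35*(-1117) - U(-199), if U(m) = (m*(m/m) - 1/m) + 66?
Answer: -7753439/199 ≈ -38962.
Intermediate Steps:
U(m) = 66 + m - 1/m (U(m) = (m*1 - 1/m) + 66 = (m - 1/m) + 66 = 66 + m - 1/m)
35*(-1117) - U(-199) = 35*(-1117) - (66 - 199 - 1/(-199)) = -39095 - (66 - 199 - 1*(-1/199)) = -39095 - (66 - 199 + 1/199) = -39095 - 1*(-26466/199) = -39095 + 26466/199 = -7753439/199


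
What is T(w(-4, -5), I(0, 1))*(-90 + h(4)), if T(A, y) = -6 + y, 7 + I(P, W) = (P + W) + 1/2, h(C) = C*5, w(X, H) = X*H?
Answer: 805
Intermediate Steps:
w(X, H) = H*X
h(C) = 5*C
I(P, W) = -13/2 + P + W (I(P, W) = -7 + ((P + W) + 1/2) = -7 + (1/2 + P + W) = -13/2 + P + W)
T(w(-4, -5), I(0, 1))*(-90 + h(4)) = (-6 + (-13/2 + 0 + 1))*(-90 + 5*4) = (-6 - 11/2)*(-90 + 20) = -23/2*(-70) = 805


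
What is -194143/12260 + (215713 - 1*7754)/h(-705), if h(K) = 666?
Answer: 1210139051/4082580 ≈ 296.42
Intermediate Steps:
-194143/12260 + (215713 - 1*7754)/h(-705) = -194143/12260 + (215713 - 1*7754)/666 = -194143*1/12260 + (215713 - 7754)*(1/666) = -194143/12260 + 207959*(1/666) = -194143/12260 + 207959/666 = 1210139051/4082580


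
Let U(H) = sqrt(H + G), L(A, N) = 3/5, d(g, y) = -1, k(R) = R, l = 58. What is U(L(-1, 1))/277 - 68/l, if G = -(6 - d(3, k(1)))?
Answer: -34/29 + 4*I*sqrt(10)/1385 ≈ -1.1724 + 0.0091329*I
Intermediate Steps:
L(A, N) = 3/5 (L(A, N) = 3*(1/5) = 3/5)
G = -7 (G = -(6 - 1*(-1)) = -(6 + 1) = -1*7 = -7)
U(H) = sqrt(-7 + H) (U(H) = sqrt(H - 7) = sqrt(-7 + H))
U(L(-1, 1))/277 - 68/l = sqrt(-7 + 3/5)/277 - 68/58 = sqrt(-32/5)*(1/277) - 68*1/58 = (4*I*sqrt(10)/5)*(1/277) - 34/29 = 4*I*sqrt(10)/1385 - 34/29 = -34/29 + 4*I*sqrt(10)/1385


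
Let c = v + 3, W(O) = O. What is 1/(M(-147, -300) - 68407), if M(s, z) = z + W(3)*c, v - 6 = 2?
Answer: -1/68674 ≈ -1.4562e-5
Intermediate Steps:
v = 8 (v = 6 + 2 = 8)
c = 11 (c = 8 + 3 = 11)
M(s, z) = 33 + z (M(s, z) = z + 3*11 = z + 33 = 33 + z)
1/(M(-147, -300) - 68407) = 1/((33 - 300) - 68407) = 1/(-267 - 68407) = 1/(-68674) = -1/68674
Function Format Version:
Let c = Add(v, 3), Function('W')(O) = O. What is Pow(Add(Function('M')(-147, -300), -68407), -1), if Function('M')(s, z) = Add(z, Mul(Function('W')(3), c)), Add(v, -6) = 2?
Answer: Rational(-1, 68674) ≈ -1.4562e-5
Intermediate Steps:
v = 8 (v = Add(6, 2) = 8)
c = 11 (c = Add(8, 3) = 11)
Function('M')(s, z) = Add(33, z) (Function('M')(s, z) = Add(z, Mul(3, 11)) = Add(z, 33) = Add(33, z))
Pow(Add(Function('M')(-147, -300), -68407), -1) = Pow(Add(Add(33, -300), -68407), -1) = Pow(Add(-267, -68407), -1) = Pow(-68674, -1) = Rational(-1, 68674)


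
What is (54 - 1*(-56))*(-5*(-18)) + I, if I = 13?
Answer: 9913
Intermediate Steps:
(54 - 1*(-56))*(-5*(-18)) + I = (54 - 1*(-56))*(-5*(-18)) + 13 = (54 + 56)*90 + 13 = 110*90 + 13 = 9900 + 13 = 9913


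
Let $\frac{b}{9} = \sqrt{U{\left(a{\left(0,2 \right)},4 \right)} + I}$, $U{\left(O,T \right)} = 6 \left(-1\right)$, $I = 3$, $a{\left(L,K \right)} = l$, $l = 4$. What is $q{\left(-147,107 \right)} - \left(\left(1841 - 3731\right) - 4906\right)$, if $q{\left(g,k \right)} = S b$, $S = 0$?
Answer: $6796$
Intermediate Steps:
$a{\left(L,K \right)} = 4$
$U{\left(O,T \right)} = -6$
$b = 9 i \sqrt{3}$ ($b = 9 \sqrt{-6 + 3} = 9 \sqrt{-3} = 9 i \sqrt{3} \approx 15.588 i$)
$q{\left(g,k \right)} = 0$ ($q{\left(g,k \right)} = 0 \cdot 9 i \sqrt{3} = 0$)
$q{\left(-147,107 \right)} - \left(\left(1841 - 3731\right) - 4906\right) = 0 - \left(\left(1841 - 3731\right) - 4906\right) = 0 - \left(-1890 - 4906\right) = 0 - -6796 = 0 + 6796 = 6796$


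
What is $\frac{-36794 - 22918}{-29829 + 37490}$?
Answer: $- \frac{59712}{7661} \approx -7.7943$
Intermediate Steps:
$\frac{-36794 - 22918}{-29829 + 37490} = - \frac{59712}{7661}$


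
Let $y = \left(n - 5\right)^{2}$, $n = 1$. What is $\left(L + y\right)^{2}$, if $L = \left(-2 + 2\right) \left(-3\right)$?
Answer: $256$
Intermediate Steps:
$y = 16$ ($y = \left(1 - 5\right)^{2} = \left(-4\right)^{2} = 16$)
$L = 0$ ($L = 0 \left(-3\right) = 0$)
$\left(L + y\right)^{2} = \left(0 + 16\right)^{2} = 16^{2} = 256$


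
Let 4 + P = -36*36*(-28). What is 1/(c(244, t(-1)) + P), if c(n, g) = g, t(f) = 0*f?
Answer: 1/36284 ≈ 2.7560e-5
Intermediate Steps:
t(f) = 0
P = 36284 (P = -4 - 36*36*(-28) = -4 - 1296*(-28) = -4 + 36288 = 36284)
1/(c(244, t(-1)) + P) = 1/(0 + 36284) = 1/36284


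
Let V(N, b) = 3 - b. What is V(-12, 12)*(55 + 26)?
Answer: -729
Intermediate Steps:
V(-12, 12)*(55 + 26) = (3 - 1*12)*(55 + 26) = (3 - 12)*81 = -9*81 = -729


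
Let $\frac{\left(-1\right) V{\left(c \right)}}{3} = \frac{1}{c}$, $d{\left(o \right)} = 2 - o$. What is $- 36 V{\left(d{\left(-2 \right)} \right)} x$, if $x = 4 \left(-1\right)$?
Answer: $-108$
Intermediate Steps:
$x = -4$
$V{\left(c \right)} = - \frac{3}{c}$
$- 36 V{\left(d{\left(-2 \right)} \right)} x = - 36 \left(- \frac{3}{2 - -2}\right) \left(-4\right) = - 36 \left(- \frac{3}{2 + 2}\right) \left(-4\right) = - 36 \left(- \frac{3}{4}\right) \left(-4\right) = - 36 \left(\left(-3\right) \frac{1}{4}\right) \left(-4\right) = \left(-36\right) \left(- \frac{3}{4}\right) \left(-4\right) = 27 \left(-4\right) = -108$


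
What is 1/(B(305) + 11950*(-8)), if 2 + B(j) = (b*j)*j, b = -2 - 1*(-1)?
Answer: -1/188627 ≈ -5.3015e-6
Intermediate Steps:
b = -1 (b = -2 + 1 = -1)
B(j) = -2 - j² (B(j) = -2 + (-j)*j = -2 - j²)
1/(B(305) + 11950*(-8)) = 1/((-2 - 1*305²) + 11950*(-8)) = 1/((-2 - 1*93025) - 95600) = 1/((-2 - 93025) - 95600) = 1/(-93027 - 95600) = 1/(-188627) = -1/188627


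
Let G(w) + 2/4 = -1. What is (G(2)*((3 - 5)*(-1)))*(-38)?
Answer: 114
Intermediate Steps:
G(w) = -3/2 (G(w) = -½ - 1 = -3/2)
(G(2)*((3 - 5)*(-1)))*(-38) = -3*(3 - 5)*(-1)/2*(-38) = -(-3)*(-1)*(-38) = -3/2*2*(-38) = -3*(-38) = 114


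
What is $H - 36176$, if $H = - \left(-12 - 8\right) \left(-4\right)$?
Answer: $-36256$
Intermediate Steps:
$H = -80$ ($H = - \left(-20\right) \left(-4\right) = \left(-1\right) 80 = -80$)
$H - 36176 = -80 - 36176 = -36256$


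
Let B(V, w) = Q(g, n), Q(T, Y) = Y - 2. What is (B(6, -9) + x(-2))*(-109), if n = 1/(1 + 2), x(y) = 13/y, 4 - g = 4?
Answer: 5341/6 ≈ 890.17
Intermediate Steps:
g = 0 (g = 4 - 1*4 = 4 - 4 = 0)
n = ⅓ (n = 1/3 = ⅓ ≈ 0.33333)
Q(T, Y) = -2 + Y
B(V, w) = -5/3 (B(V, w) = -2 + ⅓ = -5/3)
(B(6, -9) + x(-2))*(-109) = (-5/3 + 13/(-2))*(-109) = (-5/3 + 13*(-½))*(-109) = (-5/3 - 13/2)*(-109) = -49/6*(-109) = 5341/6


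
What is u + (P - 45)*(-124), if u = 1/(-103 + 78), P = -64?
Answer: 337899/25 ≈ 13516.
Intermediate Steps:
u = -1/25 (u = 1/(-25) = -1/25 ≈ -0.040000)
u + (P - 45)*(-124) = -1/25 + (-64 - 45)*(-124) = -1/25 - 109*(-124) = -1/25 + 13516 = 337899/25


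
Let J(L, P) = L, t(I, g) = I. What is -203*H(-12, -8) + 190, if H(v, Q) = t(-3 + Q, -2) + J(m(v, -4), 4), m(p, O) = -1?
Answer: 2626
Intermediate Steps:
H(v, Q) = -4 + Q (H(v, Q) = (-3 + Q) - 1 = -4 + Q)
-203*H(-12, -8) + 190 = -203*(-4 - 8) + 190 = -203*(-12) + 190 = 2436 + 190 = 2626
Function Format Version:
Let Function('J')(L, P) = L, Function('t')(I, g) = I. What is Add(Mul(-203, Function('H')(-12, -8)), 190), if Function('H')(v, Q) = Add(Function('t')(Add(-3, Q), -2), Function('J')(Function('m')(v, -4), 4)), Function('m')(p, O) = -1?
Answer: 2626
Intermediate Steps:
Function('H')(v, Q) = Add(-4, Q) (Function('H')(v, Q) = Add(Add(-3, Q), -1) = Add(-4, Q))
Add(Mul(-203, Function('H')(-12, -8)), 190) = Add(Mul(-203, Add(-4, -8)), 190) = Add(Mul(-203, -12), 190) = Add(2436, 190) = 2626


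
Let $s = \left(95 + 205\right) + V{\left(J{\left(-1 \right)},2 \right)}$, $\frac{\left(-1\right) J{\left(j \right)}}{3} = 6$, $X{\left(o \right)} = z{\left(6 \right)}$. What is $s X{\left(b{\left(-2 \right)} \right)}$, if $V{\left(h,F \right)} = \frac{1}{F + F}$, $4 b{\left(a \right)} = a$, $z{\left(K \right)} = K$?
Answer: $\frac{3603}{2} \approx 1801.5$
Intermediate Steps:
$b{\left(a \right)} = \frac{a}{4}$
$X{\left(o \right)} = 6$
$J{\left(j \right)} = -18$ ($J{\left(j \right)} = \left(-3\right) 6 = -18$)
$V{\left(h,F \right)} = \frac{1}{2 F}$
$s = \frac{1201}{4}$ ($s = \left(95 + 205\right) + \frac{1}{2 \cdot 2} = 300 + \frac{1}{2} \cdot \frac{1}{2} = 300 + \frac{1}{4} = \frac{1201}{4} \approx 300.25$)
$s X{\left(b{\left(-2 \right)} \right)} = \frac{1201}{4} \cdot 6 = \frac{3603}{2}$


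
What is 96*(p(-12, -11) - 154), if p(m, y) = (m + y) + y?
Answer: -18048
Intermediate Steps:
p(m, y) = m + 2*y
96*(p(-12, -11) - 154) = 96*((-12 + 2*(-11)) - 154) = 96*((-12 - 22) - 154) = 96*(-34 - 154) = 96*(-188) = -18048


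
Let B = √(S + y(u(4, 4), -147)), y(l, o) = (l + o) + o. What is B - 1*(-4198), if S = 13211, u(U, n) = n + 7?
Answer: 4198 + 8*√202 ≈ 4311.7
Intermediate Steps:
u(U, n) = 7 + n
y(l, o) = l + 2*o
B = 8*√202 (B = √(13211 + ((7 + 4) + 2*(-147))) = √(13211 + (11 - 294)) = √(13211 - 283) = √12928 = 8*√202 ≈ 113.70)
B - 1*(-4198) = 8*√202 - 1*(-4198) = 8*√202 + 4198 = 4198 + 8*√202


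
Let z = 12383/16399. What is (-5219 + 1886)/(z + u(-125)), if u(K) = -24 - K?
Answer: -54657867/1668682 ≈ -32.755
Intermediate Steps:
z = 12383/16399 (z = 12383*(1/16399) = 12383/16399 ≈ 0.75511)
(-5219 + 1886)/(z + u(-125)) = (-5219 + 1886)/(12383/16399 + (-24 - 1*(-125))) = -3333/(12383/16399 + (-24 + 125)) = -3333/(12383/16399 + 101) = -3333/1668682/16399 = -3333*16399/1668682 = -54657867/1668682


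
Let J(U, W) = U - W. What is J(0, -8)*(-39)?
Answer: -312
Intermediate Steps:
J(0, -8)*(-39) = (0 - 1*(-8))*(-39) = (0 + 8)*(-39) = 8*(-39) = -312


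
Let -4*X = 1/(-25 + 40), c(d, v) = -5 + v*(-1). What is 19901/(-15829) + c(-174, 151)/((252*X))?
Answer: 3976233/110803 ≈ 35.886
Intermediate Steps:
c(d, v) = -5 - v
X = -1/60 (X = -1/(4*(-25 + 40)) = -1/4/15 = -1/4*1/15 = -1/60 ≈ -0.016667)
19901/(-15829) + c(-174, 151)/((252*X)) = 19901/(-15829) + (-5 - 1*151)/((252*(-1/60))) = 19901*(-1/15829) + (-5 - 151)/(-21/5) = -19901/15829 - 156*(-5/21) = -19901/15829 + 260/7 = 3976233/110803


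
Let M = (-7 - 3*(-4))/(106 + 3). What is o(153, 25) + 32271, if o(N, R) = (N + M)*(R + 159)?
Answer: 6587027/109 ≈ 60431.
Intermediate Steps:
M = 5/109 (M = (-7 + 12)/109 = 5*(1/109) = 5/109 ≈ 0.045872)
o(N, R) = (159 + R)*(5/109 + N) (o(N, R) = (N + 5/109)*(R + 159) = (5/109 + N)*(159 + R) = (159 + R)*(5/109 + N))
o(153, 25) + 32271 = (795/109 + 159*153 + (5/109)*25 + 153*25) + 32271 = (795/109 + 24327 + 125/109 + 3825) + 32271 = 3069488/109 + 32271 = 6587027/109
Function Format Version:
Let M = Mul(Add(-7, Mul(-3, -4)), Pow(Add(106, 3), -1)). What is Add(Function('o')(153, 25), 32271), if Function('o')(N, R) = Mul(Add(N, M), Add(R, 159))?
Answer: Rational(6587027, 109) ≈ 60431.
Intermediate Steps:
M = Rational(5, 109) (M = Mul(Add(-7, 12), Pow(109, -1)) = Mul(5, Rational(1, 109)) = Rational(5, 109) ≈ 0.045872)
Function('o')(N, R) = Mul(Add(159, R), Add(Rational(5, 109), N)) (Function('o')(N, R) = Mul(Add(N, Rational(5, 109)), Add(R, 159)) = Mul(Add(Rational(5, 109), N), Add(159, R)) = Mul(Add(159, R), Add(Rational(5, 109), N)))
Add(Function('o')(153, 25), 32271) = Add(Add(Rational(795, 109), Mul(159, 153), Mul(Rational(5, 109), 25), Mul(153, 25)), 32271) = Add(Add(Rational(795, 109), 24327, Rational(125, 109), 3825), 32271) = Add(Rational(3069488, 109), 32271) = Rational(6587027, 109)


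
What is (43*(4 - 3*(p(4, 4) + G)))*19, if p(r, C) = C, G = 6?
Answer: -21242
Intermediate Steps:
(43*(4 - 3*(p(4, 4) + G)))*19 = (43*(4 - 3*(4 + 6)))*19 = (43*(4 - 3*10))*19 = (43*(4 - 30))*19 = (43*(-26))*19 = -1118*19 = -21242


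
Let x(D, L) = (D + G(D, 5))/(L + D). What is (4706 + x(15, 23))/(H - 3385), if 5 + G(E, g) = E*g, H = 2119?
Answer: -178913/48108 ≈ -3.7190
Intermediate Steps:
G(E, g) = -5 + E*g
x(D, L) = (-5 + 6*D)/(D + L) (x(D, L) = (D + (-5 + D*5))/(L + D) = (D + (-5 + 5*D))/(D + L) = (-5 + 6*D)/(D + L))
(4706 + x(15, 23))/(H - 3385) = (4706 + (-5 + 6*15)/(15 + 23))/(2119 - 3385) = (4706 + (-5 + 90)/38)/(-1266) = (4706 + (1/38)*85)*(-1/1266) = (4706 + 85/38)*(-1/1266) = (178913/38)*(-1/1266) = -178913/48108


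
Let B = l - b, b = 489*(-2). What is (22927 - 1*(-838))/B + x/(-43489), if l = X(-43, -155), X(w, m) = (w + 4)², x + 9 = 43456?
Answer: 18876368/2217939 ≈ 8.5108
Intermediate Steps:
x = 43447 (x = -9 + 43456 = 43447)
X(w, m) = (4 + w)²
b = -978
l = 1521 (l = (4 - 43)² = (-39)² = 1521)
B = 2499 (B = 1521 - 1*(-978) = 1521 + 978 = 2499)
(22927 - 1*(-838))/B + x/(-43489) = (22927 - 1*(-838))/2499 + 43447/(-43489) = (22927 + 838)*(1/2499) + 43447*(-1/43489) = 23765*(1/2499) - 43447/43489 = 485/51 - 43447/43489 = 18876368/2217939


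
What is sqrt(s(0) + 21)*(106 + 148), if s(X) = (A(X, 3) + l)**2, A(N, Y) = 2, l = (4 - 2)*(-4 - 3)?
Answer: 254*sqrt(165) ≈ 3262.7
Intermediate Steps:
l = -14 (l = 2*(-7) = -14)
s(X) = 144 (s(X) = (2 - 14)**2 = (-12)**2 = 144)
sqrt(s(0) + 21)*(106 + 148) = sqrt(144 + 21)*(106 + 148) = sqrt(165)*254 = 254*sqrt(165)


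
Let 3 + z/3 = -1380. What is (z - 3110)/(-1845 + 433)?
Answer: 7259/1412 ≈ 5.1409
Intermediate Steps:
z = -4149 (z = -9 + 3*(-1380) = -9 - 4140 = -4149)
(z - 3110)/(-1845 + 433) = (-4149 - 3110)/(-1845 + 433) = -7259/(-1412) = -7259*(-1/1412) = 7259/1412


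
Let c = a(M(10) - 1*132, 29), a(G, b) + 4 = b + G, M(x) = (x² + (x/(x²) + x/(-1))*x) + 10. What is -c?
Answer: 96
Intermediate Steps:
M(x) = 10 + x² + x*(1/x - x) (M(x) = (x² + (x/x² + x*(-1))*x) + 10 = (x² + (1/x - x)*x) + 10 = (x² + x*(1/x - x)) + 10 = 10 + x² + x*(1/x - x))
a(G, b) = -4 + G + b (a(G, b) = -4 + (b + G) = -4 + (G + b) = -4 + G + b)
c = -96 (c = -4 + (11 - 1*132) + 29 = -4 + (11 - 132) + 29 = -4 - 121 + 29 = -96)
-c = -1*(-96) = 96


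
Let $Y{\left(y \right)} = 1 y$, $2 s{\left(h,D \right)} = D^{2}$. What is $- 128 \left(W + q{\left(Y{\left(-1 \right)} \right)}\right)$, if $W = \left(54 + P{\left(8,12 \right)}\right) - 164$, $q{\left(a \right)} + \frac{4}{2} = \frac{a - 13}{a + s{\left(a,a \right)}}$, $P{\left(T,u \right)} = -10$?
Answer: $12032$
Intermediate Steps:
$s{\left(h,D \right)} = \frac{D^{2}}{2}$
$Y{\left(y \right)} = y$
$q{\left(a \right)} = -2 + \frac{-13 + a}{a + \frac{a^{2}}{2}}$ ($q{\left(a \right)} = -2 + \frac{a - 13}{a + \frac{a^{2}}{2}} = -2 + \frac{-13 + a}{a + \frac{a^{2}}{2}}$)
$W = -120$ ($W = \left(54 - 10\right) - 164 = 44 - 164 = -120$)
$- 128 \left(W + q{\left(Y{\left(-1 \right)} \right)}\right) = - 128 \left(-120 + \frac{2 \left(-13 - -1 - \left(-1\right)^{2}\right)}{\left(-1\right) \left(2 - 1\right)}\right) = - 128 \left(-120 + 2 \left(-1\right) 1^{-1} \left(-13 + 1 - 1\right)\right) = - 128 \left(-120 + 2 \left(-1\right) 1 \left(-13 + 1 - 1\right)\right) = - 128 \left(-120 + 2 \left(-1\right) 1 \left(-13\right)\right) = - 128 \left(-120 + 26\right) = \left(-128\right) \left(-94\right) = 12032$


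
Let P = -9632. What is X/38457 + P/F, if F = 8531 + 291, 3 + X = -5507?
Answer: -209513522/169633827 ≈ -1.2351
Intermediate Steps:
X = -5510 (X = -3 - 5507 = -5510)
F = 8822
X/38457 + P/F = -5510/38457 - 9632/8822 = -5510*1/38457 - 9632*1/8822 = -5510/38457 - 4816/4411 = -209513522/169633827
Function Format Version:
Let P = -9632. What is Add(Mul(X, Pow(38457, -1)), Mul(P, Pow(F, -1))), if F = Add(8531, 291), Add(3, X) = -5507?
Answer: Rational(-209513522, 169633827) ≈ -1.2351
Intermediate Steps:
X = -5510 (X = Add(-3, -5507) = -5510)
F = 8822
Add(Mul(X, Pow(38457, -1)), Mul(P, Pow(F, -1))) = Add(Mul(-5510, Pow(38457, -1)), Mul(-9632, Pow(8822, -1))) = Add(Mul(-5510, Rational(1, 38457)), Mul(-9632, Rational(1, 8822))) = Add(Rational(-5510, 38457), Rational(-4816, 4411)) = Rational(-209513522, 169633827)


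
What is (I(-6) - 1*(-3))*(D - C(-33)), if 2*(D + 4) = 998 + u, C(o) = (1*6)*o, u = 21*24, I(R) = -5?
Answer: -1890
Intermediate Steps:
u = 504
C(o) = 6*o
D = 747 (D = -4 + (998 + 504)/2 = -4 + (½)*1502 = -4 + 751 = 747)
(I(-6) - 1*(-3))*(D - C(-33)) = (-5 - 1*(-3))*(747 - 6*(-33)) = (-5 + 3)*(747 - 1*(-198)) = -2*(747 + 198) = -2*945 = -1890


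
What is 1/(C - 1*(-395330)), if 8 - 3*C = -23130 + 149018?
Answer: 1/353370 ≈ 2.8299e-6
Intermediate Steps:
C = -41960 (C = 8/3 - (-23130 + 149018)/3 = 8/3 - 1/3*125888 = 8/3 - 125888/3 = -41960)
1/(C - 1*(-395330)) = 1/(-41960 - 1*(-395330)) = 1/(-41960 + 395330) = 1/353370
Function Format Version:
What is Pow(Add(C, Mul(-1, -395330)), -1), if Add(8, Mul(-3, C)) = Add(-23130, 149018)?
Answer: Rational(1, 353370) ≈ 2.8299e-6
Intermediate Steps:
C = -41960 (C = Add(Rational(8, 3), Mul(Rational(-1, 3), Add(-23130, 149018))) = Add(Rational(8, 3), Mul(Rational(-1, 3), 125888)) = Add(Rational(8, 3), Rational(-125888, 3)) = -41960)
Pow(Add(C, Mul(-1, -395330)), -1) = Pow(Add(-41960, Mul(-1, -395330)), -1) = Pow(Add(-41960, 395330), -1) = Pow(353370, -1) = Rational(1, 353370)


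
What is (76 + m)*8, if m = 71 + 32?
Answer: 1432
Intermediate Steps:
m = 103
(76 + m)*8 = (76 + 103)*8 = 179*8 = 1432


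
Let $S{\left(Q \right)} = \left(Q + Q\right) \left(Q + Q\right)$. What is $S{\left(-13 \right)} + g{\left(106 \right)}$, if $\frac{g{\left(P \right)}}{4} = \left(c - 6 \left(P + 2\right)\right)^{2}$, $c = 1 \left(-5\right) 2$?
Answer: $1732532$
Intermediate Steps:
$c = -10$ ($c = \left(-5\right) 2 = -10$)
$g{\left(P \right)} = 4 \left(-22 - 6 P\right)^{2}$ ($g{\left(P \right)} = 4 \left(-10 - 6 \left(P + 2\right)\right)^{2} = 4 \left(-10 - 6 \left(2 + P\right)\right)^{2} = 4 \left(-10 - \left(12 + 6 P\right)\right)^{2} = 4 \left(-22 - 6 P\right)^{2}$)
$S{\left(Q \right)} = 4 Q^{2}$ ($S{\left(Q \right)} = 2 Q 2 Q = 4 Q^{2}$)
$S{\left(-13 \right)} + g{\left(106 \right)} = 4 \left(-13\right)^{2} + 16 \left(11 + 3 \cdot 106\right)^{2} = 4 \cdot 169 + 16 \left(11 + 318\right)^{2} = 676 + 16 \cdot 329^{2} = 676 + 16 \cdot 108241 = 676 + 1731856 = 1732532$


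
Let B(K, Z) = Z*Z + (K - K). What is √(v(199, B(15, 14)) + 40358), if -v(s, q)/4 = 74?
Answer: √40062 ≈ 200.16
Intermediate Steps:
B(K, Z) = Z² (B(K, Z) = Z² + 0 = Z²)
v(s, q) = -296 (v(s, q) = -4*74 = -296)
√(v(199, B(15, 14)) + 40358) = √(-296 + 40358) = √40062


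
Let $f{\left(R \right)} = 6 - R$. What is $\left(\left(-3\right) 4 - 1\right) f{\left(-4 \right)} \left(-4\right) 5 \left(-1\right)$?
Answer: $-2600$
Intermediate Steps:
$\left(\left(-3\right) 4 - 1\right) f{\left(-4 \right)} \left(-4\right) 5 \left(-1\right) = \left(\left(-3\right) 4 - 1\right) \left(6 - -4\right) \left(-4\right) 5 \left(-1\right) = \left(-12 - 1\right) \left(6 + 4\right) \left(-4\right) \left(-5\right) = - 13 \cdot 10 \left(-4\right) \left(-5\right) = - 13 \left(\left(-40\right) \left(-5\right)\right) = \left(-13\right) 200 = -2600$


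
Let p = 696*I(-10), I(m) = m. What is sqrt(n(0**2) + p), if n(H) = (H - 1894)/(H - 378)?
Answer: I*sqrt(27604353)/63 ≈ 83.397*I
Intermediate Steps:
p = -6960 (p = 696*(-10) = -6960)
n(H) = (-1894 + H)/(-378 + H)
sqrt(n(0**2) + p) = sqrt((-1894 + 0**2)/(-378 + 0**2) - 6960) = sqrt((-1894 + 0)/(-378 + 0) - 6960) = sqrt(-1894/(-378) - 6960) = sqrt(-1/378*(-1894) - 6960) = sqrt(947/189 - 6960) = sqrt(-1314493/189) = I*sqrt(27604353)/63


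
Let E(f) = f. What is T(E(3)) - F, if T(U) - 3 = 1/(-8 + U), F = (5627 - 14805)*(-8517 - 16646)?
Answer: -1154730056/5 ≈ -2.3095e+8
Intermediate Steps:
F = 230946014 (F = -9178*(-25163) = 230946014)
T(U) = 3 + 1/(-8 + U)
T(E(3)) - F = (-23 + 3*3)/(-8 + 3) - 1*230946014 = (-23 + 9)/(-5) - 230946014 = -⅕*(-14) - 230946014 = 14/5 - 230946014 = -1154730056/5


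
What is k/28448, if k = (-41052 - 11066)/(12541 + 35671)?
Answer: -26059/685767488 ≈ -3.8000e-5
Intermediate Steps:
k = -26059/24106 (k = -52118/48212 = -52118*1/48212 = -26059/24106 ≈ -1.0810)
k/28448 = -26059/24106/28448 = -26059/24106*1/28448 = -26059/685767488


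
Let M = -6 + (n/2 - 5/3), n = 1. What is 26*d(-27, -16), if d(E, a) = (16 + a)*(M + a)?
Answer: 0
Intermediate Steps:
M = -43/6 (M = -6 + (1/2 - 5/3) = -6 + (1*(½) - 5*⅓) = -6 + (½ - 5/3) = -6 - 7/6 = -43/6 ≈ -7.1667)
d(E, a) = (16 + a)*(-43/6 + a)
26*d(-27, -16) = 26*(-344/3 + (-16)² + (53/6)*(-16)) = 26*(-344/3 + 256 - 424/3) = 26*0 = 0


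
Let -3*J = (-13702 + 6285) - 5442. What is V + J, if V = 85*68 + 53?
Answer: 30358/3 ≈ 10119.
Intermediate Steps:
V = 5833 (V = 5780 + 53 = 5833)
J = 12859/3 (J = -((-13702 + 6285) - 5442)/3 = -(-7417 - 5442)/3 = -1/3*(-12859) = 12859/3 ≈ 4286.3)
V + J = 5833 + 12859/3 = 30358/3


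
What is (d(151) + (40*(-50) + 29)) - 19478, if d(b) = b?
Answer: -21298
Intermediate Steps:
(d(151) + (40*(-50) + 29)) - 19478 = (151 + (40*(-50) + 29)) - 19478 = (151 + (-2000 + 29)) - 19478 = (151 - 1971) - 19478 = -1820 - 19478 = -21298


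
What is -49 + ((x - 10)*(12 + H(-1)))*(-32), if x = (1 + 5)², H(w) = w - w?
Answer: -10033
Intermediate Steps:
H(w) = 0
x = 36 (x = 6² = 36)
-49 + ((x - 10)*(12 + H(-1)))*(-32) = -49 + ((36 - 10)*(12 + 0))*(-32) = -49 + (26*12)*(-32) = -49 + 312*(-32) = -49 - 9984 = -10033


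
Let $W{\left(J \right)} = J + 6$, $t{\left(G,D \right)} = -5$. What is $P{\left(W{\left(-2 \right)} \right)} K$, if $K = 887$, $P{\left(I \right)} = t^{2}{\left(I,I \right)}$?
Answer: $22175$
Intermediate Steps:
$W{\left(J \right)} = 6 + J$
$P{\left(I \right)} = 25$ ($P{\left(I \right)} = \left(-5\right)^{2} = 25$)
$P{\left(W{\left(-2 \right)} \right)} K = 25 \cdot 887 = 22175$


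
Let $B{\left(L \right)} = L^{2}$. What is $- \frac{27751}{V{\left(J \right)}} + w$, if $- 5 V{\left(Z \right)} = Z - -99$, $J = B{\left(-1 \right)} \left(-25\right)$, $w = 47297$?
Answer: $\frac{3638733}{74} \approx 49172.0$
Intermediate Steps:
$J = -25$ ($J = \left(-1\right)^{2} \left(-25\right) = 1 \left(-25\right) = -25$)
$V{\left(Z \right)} = - \frac{99}{5} - \frac{Z}{5}$ ($V{\left(Z \right)} = - \frac{Z - -99}{5} = - \frac{Z + 99}{5} = - \frac{99 + Z}{5} = - \frac{99}{5} - \frac{Z}{5}$)
$- \frac{27751}{V{\left(J \right)}} + w = - \frac{27751}{- \frac{99}{5} - -5} + 47297 = - \frac{27751}{- \frac{99}{5} + 5} + 47297 = - \frac{27751}{- \frac{74}{5}} + 47297 = \left(-27751\right) \left(- \frac{5}{74}\right) + 47297 = \frac{138755}{74} + 47297 = \frac{3638733}{74}$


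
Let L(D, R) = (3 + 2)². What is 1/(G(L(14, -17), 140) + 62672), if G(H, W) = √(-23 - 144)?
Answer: 62672/3927779751 - I*√167/3927779751 ≈ 1.5956e-5 - 3.2901e-9*I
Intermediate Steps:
L(D, R) = 25 (L(D, R) = 5² = 25)
G(H, W) = I*√167 (G(H, W) = √(-167) = I*√167)
1/(G(L(14, -17), 140) + 62672) = 1/(I*√167 + 62672) = 1/(62672 + I*√167)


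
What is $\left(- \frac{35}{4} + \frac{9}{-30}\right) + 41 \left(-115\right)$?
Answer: $- \frac{94481}{20} \approx -4724.0$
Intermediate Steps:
$\left(- \frac{35}{4} + \frac{9}{-30}\right) + 41 \left(-115\right) = \left(\left(-35\right) \frac{1}{4} + 9 \left(- \frac{1}{30}\right)\right) - 4715 = \left(- \frac{35}{4} - \frac{3}{10}\right) - 4715 = - \frac{181}{20} - 4715 = - \frac{94481}{20}$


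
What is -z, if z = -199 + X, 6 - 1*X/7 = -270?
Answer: -1733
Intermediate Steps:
X = 1932 (X = 42 - 7*(-270) = 42 + 1890 = 1932)
z = 1733 (z = -199 + 1932 = 1733)
-z = -1*1733 = -1733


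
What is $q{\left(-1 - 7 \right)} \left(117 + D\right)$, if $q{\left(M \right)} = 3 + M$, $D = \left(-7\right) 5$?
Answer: $-410$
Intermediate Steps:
$D = -35$
$q{\left(-1 - 7 \right)} \left(117 + D\right) = \left(3 - 8\right) \left(117 - 35\right) = \left(3 - 8\right) 82 = \left(-5\right) 82 = -410$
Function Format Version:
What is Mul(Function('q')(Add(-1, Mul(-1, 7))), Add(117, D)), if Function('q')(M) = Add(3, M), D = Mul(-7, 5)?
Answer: -410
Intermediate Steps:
D = -35
Mul(Function('q')(Add(-1, Mul(-1, 7))), Add(117, D)) = Mul(Add(3, Add(-1, Mul(-1, 7))), Add(117, -35)) = Mul(Add(3, Add(-1, -7)), 82) = Mul(Add(3, -8), 82) = Mul(-5, 82) = -410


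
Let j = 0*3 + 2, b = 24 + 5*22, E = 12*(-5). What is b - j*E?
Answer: 254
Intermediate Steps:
E = -60
b = 134 (b = 24 + 110 = 134)
j = 2 (j = 0 + 2 = 2)
b - j*E = 134 - 2*(-60) = 134 - 1*(-120) = 134 + 120 = 254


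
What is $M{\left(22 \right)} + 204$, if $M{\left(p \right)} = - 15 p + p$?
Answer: $-104$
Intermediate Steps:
$M{\left(p \right)} = - 14 p$
$M{\left(22 \right)} + 204 = \left(-14\right) 22 + 204 = -308 + 204 = -104$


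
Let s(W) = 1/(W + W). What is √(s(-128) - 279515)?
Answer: 3*I*√7950649/16 ≈ 528.69*I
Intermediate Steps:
s(W) = 1/(2*W)
√(s(-128) - 279515) = √((½)/(-128) - 279515) = √((½)*(-1/128) - 279515) = √(-1/256 - 279515) = √(-71555841/256) = 3*I*√7950649/16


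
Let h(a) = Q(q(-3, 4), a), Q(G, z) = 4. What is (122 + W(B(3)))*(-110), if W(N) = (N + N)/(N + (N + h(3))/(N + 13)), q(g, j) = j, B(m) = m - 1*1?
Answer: -40810/3 ≈ -13603.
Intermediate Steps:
B(m) = -1 + m (B(m) = m - 1 = -1 + m)
h(a) = 4
W(N) = 2*N/(N + (4 + N)/(13 + N)) (W(N) = (N + N)/(N + (N + 4)/(N + 13)) = (2*N)/(N + (4 + N)/(13 + N)) = 2*N/(N + (4 + N)/(13 + N)))
(122 + W(B(3)))*(-110) = (122 + 2*(-1 + 3)*(13 + (-1 + 3))/(4 + (-1 + 3)² + 14*(-1 + 3)))*(-110) = (122 + 2*2*(13 + 2)/(4 + 2² + 14*2))*(-110) = (122 + 2*2*15/(4 + 4 + 28))*(-110) = (122 + 2*2*15/36)*(-110) = (122 + 2*2*(1/36)*15)*(-110) = (122 + 5/3)*(-110) = (371/3)*(-110) = -40810/3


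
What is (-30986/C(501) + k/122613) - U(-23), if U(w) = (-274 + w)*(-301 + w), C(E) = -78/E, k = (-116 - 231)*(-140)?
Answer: 163856598511/1593969 ≈ 1.0280e+5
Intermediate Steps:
k = 48580 (k = -347*(-140) = 48580)
U(w) = (-301 + w)*(-274 + w)
(-30986/C(501) + k/122613) - U(-23) = (-30986/((-78/501)) + 48580/122613) - (82474 + (-23)² - 575*(-23)) = (-30986/((-78*1/501)) + 48580*(1/122613)) - (82474 + 529 + 13225) = (-30986/(-26/167) + 48580/122613) - 1*96228 = (-30986*(-167/26) + 48580/122613) - 96228 = (2587331/13 + 48580/122613) - 96228 = 317241047443/1593969 - 96228 = 163856598511/1593969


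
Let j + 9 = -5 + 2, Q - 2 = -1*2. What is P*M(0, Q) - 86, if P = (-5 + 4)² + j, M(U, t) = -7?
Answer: -9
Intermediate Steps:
Q = 0 (Q = 2 - 1*2 = 2 - 2 = 0)
j = -12 (j = -9 + (-5 + 2) = -9 - 3 = -12)
P = -11 (P = (-5 + 4)² - 12 = (-1)² - 12 = 1 - 12 = -11)
P*M(0, Q) - 86 = -11*(-7) - 86 = 77 - 86 = -9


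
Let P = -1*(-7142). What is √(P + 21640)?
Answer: 3*√3198 ≈ 169.65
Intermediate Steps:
P = 7142
√(P + 21640) = √(7142 + 21640) = √28782 = 3*√3198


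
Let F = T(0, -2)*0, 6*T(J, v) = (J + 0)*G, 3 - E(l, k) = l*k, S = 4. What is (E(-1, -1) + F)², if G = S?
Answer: 4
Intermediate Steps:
G = 4
E(l, k) = 3 - k*l (E(l, k) = 3 - l*k = 3 - k*l)
T(J, v) = 2*J/3 (T(J, v) = ((J + 0)*4)/6 = (J*4)/6 = (4*J)/6 = 2*J/3)
F = 0 (F = ((⅔)*0)*0 = 0*0 = 0)
(E(-1, -1) + F)² = ((3 - 1*(-1)*(-1)) + 0)² = ((3 - 1) + 0)² = (2 + 0)² = 2² = 4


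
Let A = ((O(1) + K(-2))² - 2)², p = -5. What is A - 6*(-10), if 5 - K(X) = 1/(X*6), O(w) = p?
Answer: 1326529/20736 ≈ 63.972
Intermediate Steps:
O(w) = -5
K(X) = 5 - 1/(6*X) (K(X) = 5 - 1/(X*6) = 5 - 1/(6*X))
A = 82369/20736 (A = ((-5 + (5 - ⅙/(-2)))² - 2)² = ((-5 + (5 - ⅙*(-½)))² - 2)² = ((-5 + (5 + 1/12))² - 2)² = ((-5 + 61/12)² - 2)² = ((1/12)² - 2)² = (1/144 - 2)² = (-287/144)² = 82369/20736 ≈ 3.9723)
A - 6*(-10) = 82369/20736 - 6*(-10) = 82369/20736 + 60 = 1326529/20736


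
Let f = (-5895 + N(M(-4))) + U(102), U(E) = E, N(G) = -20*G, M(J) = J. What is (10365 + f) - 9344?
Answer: -4692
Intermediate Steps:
f = -5713 (f = (-5895 - 20*(-4)) + 102 = (-5895 + 80) + 102 = -5815 + 102 = -5713)
(10365 + f) - 9344 = (10365 - 5713) - 9344 = 4652 - 9344 = -4692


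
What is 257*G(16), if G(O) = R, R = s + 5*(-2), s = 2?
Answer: -2056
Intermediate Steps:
R = -8 (R = 2 + 5*(-2) = 2 - 10 = -8)
G(O) = -8
257*G(16) = 257*(-8) = -2056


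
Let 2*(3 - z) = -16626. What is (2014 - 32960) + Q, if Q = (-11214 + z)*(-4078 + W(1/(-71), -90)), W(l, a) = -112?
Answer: 12111674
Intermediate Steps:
z = 8316 (z = 3 - 1/2*(-16626) = 3 + 8313 = 8316)
Q = 12142620 (Q = (-11214 + 8316)*(-4078 - 112) = -2898*(-4190) = 12142620)
(2014 - 32960) + Q = (2014 - 32960) + 12142620 = -30946 + 12142620 = 12111674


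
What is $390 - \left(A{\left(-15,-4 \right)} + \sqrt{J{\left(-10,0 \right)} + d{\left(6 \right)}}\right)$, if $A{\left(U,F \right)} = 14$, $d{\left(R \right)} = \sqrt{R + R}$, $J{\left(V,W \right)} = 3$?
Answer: $376 - \sqrt{3 + 2 \sqrt{3}} \approx 373.46$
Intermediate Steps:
$d{\left(R \right)} = \sqrt{2} \sqrt{R}$ ($d{\left(R \right)} = \sqrt{2 R} = \sqrt{2} \sqrt{R}$)
$390 - \left(A{\left(-15,-4 \right)} + \sqrt{J{\left(-10,0 \right)} + d{\left(6 \right)}}\right) = 390 - \left(14 + \sqrt{3 + \sqrt{2} \sqrt{6}}\right) = 390 - \left(14 + \sqrt{3 + 2 \sqrt{3}}\right) = 376 - \sqrt{3 + 2 \sqrt{3}}$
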